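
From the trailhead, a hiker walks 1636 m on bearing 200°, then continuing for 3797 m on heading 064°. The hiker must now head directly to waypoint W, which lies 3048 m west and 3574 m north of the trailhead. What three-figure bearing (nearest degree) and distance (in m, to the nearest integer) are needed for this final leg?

Leg 1 (200°, 1636 m): east 1636 sin 200° = -559.54, north 1636 cos 200° = -1537.34
Leg 2 (064°, 3797 m): east 3797 sin 64° = 3412.72, north 3797 cos 64° = 1664.50
Current position: (2853.18, 127.16). Target: (-3048, 3574). Remaining: Δeast = -5901.18, Δnorth = 3446.84.
Bearing = atan2(-5901.18, 3446.84) mod 360° = 300.29°; distance = √((-5901.18)² + (3446.84)²) = 6834.076 m.

300°, 6834 m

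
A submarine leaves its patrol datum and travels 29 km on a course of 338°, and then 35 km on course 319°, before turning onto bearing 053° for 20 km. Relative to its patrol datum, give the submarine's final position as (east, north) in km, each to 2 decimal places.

(-17.85, 65.34)

Leg 1 (338°, 29 km): east 29 sin 338° = -10.86, north 29 cos 338° = 26.89
Leg 2 (319°, 35 km): east 35 sin 319° = -22.96, north 35 cos 319° = 26.41
Leg 3 (053°, 20 km): east 20 sin 53° = 15.97, north 20 cos 53° = 12.04
Summing: -17.85 km east, 65.34 km north → (-17.85, 65.34).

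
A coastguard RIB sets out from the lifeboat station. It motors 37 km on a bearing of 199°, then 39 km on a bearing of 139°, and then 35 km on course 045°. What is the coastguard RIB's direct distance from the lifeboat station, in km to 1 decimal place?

Leg 1 (199°, 37 km): east 37 sin 199° = -12.05, north 37 cos 199° = -34.98
Leg 2 (139°, 39 km): east 39 sin 139° = 25.59, north 39 cos 139° = -29.43
Leg 3 (045°, 35 km): east 35 sin 45° = 24.75, north 35 cos 45° = 24.75
Net: 38.29 east, -39.67 north. Distance = √((38.29)² + (-39.67)²) = 55.133 km.

55.1 km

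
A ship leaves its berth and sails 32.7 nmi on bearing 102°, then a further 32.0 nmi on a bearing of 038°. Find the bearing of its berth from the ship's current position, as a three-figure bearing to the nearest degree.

Leg 1 (102°, 32.7 nmi): east 32.7 sin 102° = 31.99, north 32.7 cos 102° = -6.80
Leg 2 (038°, 32.0 nmi): east 32.0 sin 38° = 19.70, north 32.0 cos 38° = 25.22
Net displacement: 51.69 east, 18.42 north. Direction back to start is (-51.69, -18.42): bearing = atan2(-51.69, -18.42) mod 360° = 250.39° ≈ 250°.

250°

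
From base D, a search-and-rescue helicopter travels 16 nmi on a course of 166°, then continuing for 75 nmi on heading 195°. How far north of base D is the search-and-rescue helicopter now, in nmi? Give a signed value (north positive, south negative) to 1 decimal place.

-88.0 nmi

Leg 1 (166°, 16 nmi): east 16 sin 166° = 3.87, north 16 cos 166° = -15.52
Leg 2 (195°, 75 nmi): east 75 sin 195° = -19.41, north 75 cos 195° = -72.44
Net north component: -87.97 nmi.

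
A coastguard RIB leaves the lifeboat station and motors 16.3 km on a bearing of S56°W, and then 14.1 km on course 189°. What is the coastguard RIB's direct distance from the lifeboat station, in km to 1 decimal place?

Leg 1 (S56°W, 16.3 km): east 16.3 sin 236° = -13.51, north 16.3 cos 236° = -9.11
Leg 2 (189°, 14.1 km): east 14.1 sin 189° = -2.21, north 14.1 cos 189° = -13.93
Net: -15.72 east, -23.04 north. Distance = √((-15.72)² + (-23.04)²) = 27.892 km.

27.9 km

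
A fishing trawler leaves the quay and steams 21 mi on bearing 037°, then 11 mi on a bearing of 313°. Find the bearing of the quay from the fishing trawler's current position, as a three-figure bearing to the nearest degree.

191°

Leg 1 (037°, 21 mi): east 21 sin 37° = 12.64, north 21 cos 37° = 16.77
Leg 2 (313°, 11 mi): east 11 sin 313° = -8.04, north 11 cos 313° = 7.50
Net displacement: 4.59 east, 24.27 north. Direction back to start is (-4.59, -24.27): bearing = atan2(-4.59, -24.27) mod 360° = 190.72° ≈ 191°.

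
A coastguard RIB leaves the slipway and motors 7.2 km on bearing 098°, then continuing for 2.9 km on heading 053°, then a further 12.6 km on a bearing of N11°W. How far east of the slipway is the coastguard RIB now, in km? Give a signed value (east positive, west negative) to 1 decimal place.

Leg 1 (098°, 7.2 km): east 7.2 sin 98° = 7.13, north 7.2 cos 98° = -1.00
Leg 2 (053°, 2.9 km): east 2.9 sin 53° = 2.32, north 2.9 cos 53° = 1.75
Leg 3 (N11°W, 12.6 km): east 12.6 sin 349° = -2.40, north 12.6 cos 349° = 12.37
Net east component: 7.04 km.

7.0 km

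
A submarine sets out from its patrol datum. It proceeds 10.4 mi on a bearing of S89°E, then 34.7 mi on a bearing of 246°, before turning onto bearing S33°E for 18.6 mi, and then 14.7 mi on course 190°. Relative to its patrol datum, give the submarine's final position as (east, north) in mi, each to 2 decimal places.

(-13.72, -44.37)

Leg 1 (S89°E, 10.4 mi): east 10.4 sin 91° = 10.40, north 10.4 cos 91° = -0.18
Leg 2 (246°, 34.7 mi): east 34.7 sin 246° = -31.70, north 34.7 cos 246° = -14.11
Leg 3 (S33°E, 18.6 mi): east 18.6 sin 147° = 10.13, north 18.6 cos 147° = -15.60
Leg 4 (190°, 14.7 mi): east 14.7 sin 190° = -2.55, north 14.7 cos 190° = -14.48
Summing: -13.72 mi east, -44.37 mi north → (-13.72, -44.37).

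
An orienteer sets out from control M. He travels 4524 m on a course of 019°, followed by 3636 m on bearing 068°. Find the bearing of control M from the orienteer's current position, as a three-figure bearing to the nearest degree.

Leg 1 (019°, 4524 m): east 4524 sin 19° = 1472.87, north 4524 cos 19° = 4277.53
Leg 2 (068°, 3636 m): east 3636 sin 68° = 3371.24, north 3636 cos 68° = 1362.07
Net displacement: 4844.11 east, 5639.60 north. Direction back to start is (-4844.11, -5639.60): bearing = atan2(-4844.11, -5639.60) mod 360° = 220.66° ≈ 221°.

221°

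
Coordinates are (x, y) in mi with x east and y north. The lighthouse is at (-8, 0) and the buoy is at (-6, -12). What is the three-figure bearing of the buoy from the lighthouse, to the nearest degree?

171°

Δeast = -6 − -8 = 2.00; Δnorth = -12 − 0 = -12.00.
Bearing = atan2(Δeast, Δnorth) mod 360° = 170.54° ≈ 171°.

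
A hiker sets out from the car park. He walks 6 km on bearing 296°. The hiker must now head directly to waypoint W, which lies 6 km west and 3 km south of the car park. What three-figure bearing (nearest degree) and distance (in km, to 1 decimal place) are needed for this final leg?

Leg 1 (296°, 6 km): east 6 sin 296° = -5.39, north 6 cos 296° = 2.63
Current position: (-5.39, 2.63). Target: (-6, -3). Remaining: Δeast = -0.61, Δnorth = -5.63.
Bearing = atan2(-0.61, -5.63) mod 360° = 186.16°; distance = √((-0.61)² + (-5.63)²) = 5.663 km.

186°, 5.7 km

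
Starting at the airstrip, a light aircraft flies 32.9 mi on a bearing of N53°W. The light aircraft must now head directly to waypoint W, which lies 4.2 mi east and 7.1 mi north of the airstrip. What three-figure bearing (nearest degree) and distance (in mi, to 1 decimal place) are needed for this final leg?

113°, 33.0 mi

Leg 1 (N53°W, 32.9 mi): east 32.9 sin 307° = -26.28, north 32.9 cos 307° = 19.80
Current position: (-26.28, 19.80). Target: (4.2, 7.1). Remaining: Δeast = 30.48, Δnorth = -12.70.
Bearing = atan2(30.48, -12.70) mod 360° = 112.62°; distance = √((30.48)² + (-12.70)²) = 33.015 mi.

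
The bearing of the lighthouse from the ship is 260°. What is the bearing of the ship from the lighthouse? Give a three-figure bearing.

080°

Back-bearing = 260° − 180° = 080°.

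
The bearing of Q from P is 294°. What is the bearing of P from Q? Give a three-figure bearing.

Back-bearing = 294° − 180° = 114°.

114°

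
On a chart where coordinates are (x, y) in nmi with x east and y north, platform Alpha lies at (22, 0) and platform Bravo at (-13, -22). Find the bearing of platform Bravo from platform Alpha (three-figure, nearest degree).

Δeast = -13 − 22 = -35.00; Δnorth = -22 − 0 = -22.00.
Bearing = atan2(Δeast, Δnorth) mod 360° = 237.85° ≈ 238°.

238°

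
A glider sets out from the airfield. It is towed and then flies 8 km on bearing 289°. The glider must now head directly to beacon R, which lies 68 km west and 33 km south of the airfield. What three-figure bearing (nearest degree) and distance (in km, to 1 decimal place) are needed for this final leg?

Leg 1 (289°, 8 km): east 8 sin 289° = -7.56, north 8 cos 289° = 2.60
Current position: (-7.56, 2.60). Target: (-68, -33). Remaining: Δeast = -60.44, Δnorth = -35.60.
Bearing = atan2(-60.44, -35.60) mod 360° = 239.50°; distance = √((-60.44)² + (-35.60)²) = 70.144 km.

239°, 70.1 km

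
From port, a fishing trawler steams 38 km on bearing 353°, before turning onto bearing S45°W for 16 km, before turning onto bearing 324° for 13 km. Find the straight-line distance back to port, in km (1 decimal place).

43.8 km

Leg 1 (353°, 38 km): east 38 sin 353° = -4.63, north 38 cos 353° = 37.72
Leg 2 (S45°W, 16 km): east 16 sin 225° = -11.31, north 16 cos 225° = -11.31
Leg 3 (324°, 13 km): east 13 sin 324° = -7.64, north 13 cos 324° = 10.52
Net: -23.59 east, 36.92 north. Distance = √((-23.59)² + (36.92)²) = 43.811 km.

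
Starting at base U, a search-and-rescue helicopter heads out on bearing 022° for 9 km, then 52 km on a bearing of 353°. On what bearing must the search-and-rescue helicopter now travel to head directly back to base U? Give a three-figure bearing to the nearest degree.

Leg 1 (022°, 9 km): east 9 sin 22° = 3.37, north 9 cos 22° = 8.34
Leg 2 (353°, 52 km): east 52 sin 353° = -6.34, north 52 cos 353° = 51.61
Net displacement: -2.97 east, 59.96 north. Direction back to start is (2.97, -59.96): bearing = atan2(2.97, -59.96) mod 360° = 177.17° ≈ 177°.

177°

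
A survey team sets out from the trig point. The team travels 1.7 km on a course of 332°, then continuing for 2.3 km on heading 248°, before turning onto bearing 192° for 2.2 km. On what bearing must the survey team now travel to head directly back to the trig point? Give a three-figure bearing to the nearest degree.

066°

Leg 1 (332°, 1.7 km): east 1.7 sin 332° = -0.80, north 1.7 cos 332° = 1.50
Leg 2 (248°, 2.3 km): east 2.3 sin 248° = -2.13, north 2.3 cos 248° = -0.86
Leg 3 (192°, 2.2 km): east 2.2 sin 192° = -0.46, north 2.2 cos 192° = -2.15
Net displacement: -3.39 east, -1.51 north. Direction back to start is (3.39, 1.51): bearing = atan2(3.39, 1.51) mod 360° = 65.94° ≈ 066°.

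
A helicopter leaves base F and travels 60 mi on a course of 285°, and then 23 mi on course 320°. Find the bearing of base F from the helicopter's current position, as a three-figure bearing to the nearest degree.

Leg 1 (285°, 60 mi): east 60 sin 285° = -57.96, north 60 cos 285° = 15.53
Leg 2 (320°, 23 mi): east 23 sin 320° = -14.78, north 23 cos 320° = 17.62
Net displacement: -72.74 east, 33.15 north. Direction back to start is (72.74, -33.15): bearing = atan2(72.74, -33.15) mod 360° = 114.50° ≈ 114°.

114°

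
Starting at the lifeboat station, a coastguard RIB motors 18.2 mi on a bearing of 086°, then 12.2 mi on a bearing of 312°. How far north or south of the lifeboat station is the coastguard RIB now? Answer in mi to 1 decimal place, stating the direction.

Leg 1 (086°, 18.2 mi): east 18.2 sin 86° = 18.16, north 18.2 cos 86° = 1.27
Leg 2 (312°, 12.2 mi): east 12.2 sin 312° = -9.07, north 12.2 cos 312° = 8.16
Net north component: 9.43 mi.

9.4 mi north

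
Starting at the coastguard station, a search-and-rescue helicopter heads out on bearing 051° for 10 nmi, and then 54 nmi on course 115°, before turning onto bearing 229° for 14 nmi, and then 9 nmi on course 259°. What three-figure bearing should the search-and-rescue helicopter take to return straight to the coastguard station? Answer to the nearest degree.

Leg 1 (051°, 10 nmi): east 10 sin 51° = 7.77, north 10 cos 51° = 6.29
Leg 2 (115°, 54 nmi): east 54 sin 115° = 48.94, north 54 cos 115° = -22.82
Leg 3 (229°, 14 nmi): east 14 sin 229° = -10.57, north 14 cos 229° = -9.18
Leg 4 (259°, 9 nmi): east 9 sin 259° = -8.83, north 9 cos 259° = -1.72
Net displacement: 37.31 east, -27.43 north. Direction back to start is (-37.31, 27.43): bearing = atan2(-37.31, 27.43) mod 360° = 306.32° ≈ 306°.

306°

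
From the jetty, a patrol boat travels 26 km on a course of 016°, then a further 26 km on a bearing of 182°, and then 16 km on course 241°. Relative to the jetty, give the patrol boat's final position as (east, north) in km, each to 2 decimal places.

(-7.73, -8.75)

Leg 1 (016°, 26 km): east 26 sin 16° = 7.17, north 26 cos 16° = 24.99
Leg 2 (182°, 26 km): east 26 sin 182° = -0.91, north 26 cos 182° = -25.98
Leg 3 (241°, 16 km): east 16 sin 241° = -13.99, north 16 cos 241° = -7.76
Summing: -7.73 km east, -8.75 km north → (-7.73, -8.75).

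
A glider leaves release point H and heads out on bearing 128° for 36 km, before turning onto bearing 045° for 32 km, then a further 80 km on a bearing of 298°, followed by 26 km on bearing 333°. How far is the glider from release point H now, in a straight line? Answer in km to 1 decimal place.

68.8 km

Leg 1 (128°, 36 km): east 36 sin 128° = 28.37, north 36 cos 128° = -22.16
Leg 2 (045°, 32 km): east 32 sin 45° = 22.63, north 32 cos 45° = 22.63
Leg 3 (298°, 80 km): east 80 sin 298° = -70.64, north 80 cos 298° = 37.56
Leg 4 (333°, 26 km): east 26 sin 333° = -11.80, north 26 cos 333° = 23.17
Net: -31.44 east, 61.19 north. Distance = √((-31.44)² + (61.19)²) = 68.794 km.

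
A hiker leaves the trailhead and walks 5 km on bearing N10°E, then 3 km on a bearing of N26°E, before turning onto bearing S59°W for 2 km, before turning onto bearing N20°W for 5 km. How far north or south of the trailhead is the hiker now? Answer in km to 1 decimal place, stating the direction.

11.3 km north

Leg 1 (N10°E, 5 km): east 5 sin 10° = 0.87, north 5 cos 10° = 4.92
Leg 2 (N26°E, 3 km): east 3 sin 26° = 1.32, north 3 cos 26° = 2.70
Leg 3 (S59°W, 2 km): east 2 sin 239° = -1.71, north 2 cos 239° = -1.03
Leg 4 (N20°W, 5 km): east 5 sin 340° = -1.71, north 5 cos 340° = 4.70
Net north component: 11.29 km.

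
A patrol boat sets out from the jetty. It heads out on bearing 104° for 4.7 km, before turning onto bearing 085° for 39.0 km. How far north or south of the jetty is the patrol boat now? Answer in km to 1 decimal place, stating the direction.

Leg 1 (104°, 4.7 km): east 4.7 sin 104° = 4.56, north 4.7 cos 104° = -1.14
Leg 2 (085°, 39.0 km): east 39.0 sin 85° = 38.85, north 39.0 cos 85° = 3.40
Net north component: 2.26 km.

2.3 km north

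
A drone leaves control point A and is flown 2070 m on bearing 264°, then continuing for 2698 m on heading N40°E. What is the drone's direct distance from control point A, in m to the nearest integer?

Leg 1 (264°, 2070 m): east 2070 sin 264° = -2058.66, north 2070 cos 264° = -216.37
Leg 2 (N40°E, 2698 m): east 2698 sin 40° = 1734.24, north 2698 cos 40° = 2066.79
Net: -324.42 east, 1850.41 north. Distance = √((-324.42)² + (1850.41)²) = 1878.638 m.

1879 m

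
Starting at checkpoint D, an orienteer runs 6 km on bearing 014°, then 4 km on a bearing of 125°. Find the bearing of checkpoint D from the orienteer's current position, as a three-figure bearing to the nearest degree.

Leg 1 (014°, 6 km): east 6 sin 14° = 1.45, north 6 cos 14° = 5.82
Leg 2 (125°, 4 km): east 4 sin 125° = 3.28, north 4 cos 125° = -2.29
Net displacement: 4.73 east, 3.53 north. Direction back to start is (-4.73, -3.53): bearing = atan2(-4.73, -3.53) mod 360° = 233.27° ≈ 233°.

233°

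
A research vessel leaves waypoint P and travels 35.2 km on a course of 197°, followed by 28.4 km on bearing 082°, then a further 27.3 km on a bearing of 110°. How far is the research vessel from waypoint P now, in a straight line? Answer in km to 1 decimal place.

Leg 1 (197°, 35.2 km): east 35.2 sin 197° = -10.29, north 35.2 cos 197° = -33.66
Leg 2 (082°, 28.4 km): east 28.4 sin 82° = 28.12, north 28.4 cos 82° = 3.95
Leg 3 (110°, 27.3 km): east 27.3 sin 110° = 25.65, north 27.3 cos 110° = -9.34
Net: 43.49 east, -39.05 north. Distance = √((43.49)² + (-39.05)²) = 58.444 km.

58.4 km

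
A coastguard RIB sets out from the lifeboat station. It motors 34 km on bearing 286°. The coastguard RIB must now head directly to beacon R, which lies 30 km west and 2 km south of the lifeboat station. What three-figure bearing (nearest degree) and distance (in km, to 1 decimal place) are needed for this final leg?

Leg 1 (286°, 34 km): east 34 sin 286° = -32.68, north 34 cos 286° = 9.37
Current position: (-32.68, 9.37). Target: (-30, -2). Remaining: Δeast = 2.68, Δnorth = -11.37.
Bearing = atan2(2.68, -11.37) mod 360° = 166.73°; distance = √((2.68)² + (-11.37)²) = 11.684 km.

167°, 11.7 km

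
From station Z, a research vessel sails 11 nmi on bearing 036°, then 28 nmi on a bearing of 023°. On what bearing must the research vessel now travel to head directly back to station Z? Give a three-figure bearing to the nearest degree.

207°

Leg 1 (036°, 11 nmi): east 11 sin 36° = 6.47, north 11 cos 36° = 8.90
Leg 2 (023°, 28 nmi): east 28 sin 23° = 10.94, north 28 cos 23° = 25.77
Net displacement: 17.41 east, 34.67 north. Direction back to start is (-17.41, -34.67): bearing = atan2(-17.41, -34.67) mod 360° = 206.66° ≈ 207°.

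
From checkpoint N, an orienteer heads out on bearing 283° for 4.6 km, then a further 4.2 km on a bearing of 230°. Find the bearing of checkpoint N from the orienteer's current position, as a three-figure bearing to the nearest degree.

Leg 1 (283°, 4.6 km): east 4.6 sin 283° = -4.48, north 4.6 cos 283° = 1.03
Leg 2 (230°, 4.2 km): east 4.2 sin 230° = -3.22, north 4.2 cos 230° = -2.70
Net displacement: -7.70 east, -1.66 north. Direction back to start is (7.70, 1.66): bearing = atan2(7.70, 1.66) mod 360° = 77.80° ≈ 078°.

078°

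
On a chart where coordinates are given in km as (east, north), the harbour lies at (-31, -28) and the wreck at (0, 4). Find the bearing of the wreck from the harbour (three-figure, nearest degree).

Δeast = 0 − -31 = 31.00; Δnorth = 4 − -28 = 32.00.
Bearing = atan2(Δeast, Δnorth) mod 360° = 44.09° ≈ 044°.

044°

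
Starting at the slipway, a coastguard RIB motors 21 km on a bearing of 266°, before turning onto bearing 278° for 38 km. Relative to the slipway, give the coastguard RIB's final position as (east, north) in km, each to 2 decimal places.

(-58.58, 3.82)

Leg 1 (266°, 21 km): east 21 sin 266° = -20.95, north 21 cos 266° = -1.46
Leg 2 (278°, 38 km): east 38 sin 278° = -37.63, north 38 cos 278° = 5.29
Summing: -58.58 km east, 3.82 km north → (-58.58, 3.82).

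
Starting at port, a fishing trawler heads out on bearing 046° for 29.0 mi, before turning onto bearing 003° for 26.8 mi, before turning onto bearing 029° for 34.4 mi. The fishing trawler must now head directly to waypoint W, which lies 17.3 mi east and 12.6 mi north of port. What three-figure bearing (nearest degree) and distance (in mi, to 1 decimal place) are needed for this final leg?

199°, 67.9 mi

Leg 1 (046°, 29.0 mi): east 29.0 sin 46° = 20.86, north 29.0 cos 46° = 20.15
Leg 2 (003°, 26.8 mi): east 26.8 sin 3° = 1.40, north 26.8 cos 3° = 26.76
Leg 3 (029°, 34.4 mi): east 34.4 sin 29° = 16.68, north 34.4 cos 29° = 30.09
Current position: (38.94, 77.00). Target: (17.3, 12.6). Remaining: Δeast = -21.64, Δnorth = -64.40.
Bearing = atan2(-21.64, -64.40) mod 360° = 198.58°; distance = √((-21.64)² + (-64.40)²) = 67.934 mi.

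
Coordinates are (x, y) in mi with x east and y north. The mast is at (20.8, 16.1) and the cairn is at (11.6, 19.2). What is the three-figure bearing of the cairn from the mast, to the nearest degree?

289°

Δeast = 11.6 − 20.8 = -9.20; Δnorth = 19.2 − 16.1 = 3.10.
Bearing = atan2(Δeast, Δnorth) mod 360° = 288.62° ≈ 289°.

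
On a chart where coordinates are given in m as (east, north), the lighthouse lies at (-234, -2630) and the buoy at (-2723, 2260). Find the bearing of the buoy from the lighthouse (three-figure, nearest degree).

Δeast = -2723 − -234 = -2489.00; Δnorth = 2260 − -2630 = 4890.00.
Bearing = atan2(Δeast, Δnorth) mod 360° = 333.02° ≈ 333°.

333°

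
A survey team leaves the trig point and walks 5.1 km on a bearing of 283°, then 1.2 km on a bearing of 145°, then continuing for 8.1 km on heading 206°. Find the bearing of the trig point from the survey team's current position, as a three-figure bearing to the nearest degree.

048°

Leg 1 (283°, 5.1 km): east 5.1 sin 283° = -4.97, north 5.1 cos 283° = 1.15
Leg 2 (145°, 1.2 km): east 1.2 sin 145° = 0.69, north 1.2 cos 145° = -0.98
Leg 3 (206°, 8.1 km): east 8.1 sin 206° = -3.55, north 8.1 cos 206° = -7.28
Net displacement: -7.83 east, -7.12 north. Direction back to start is (7.83, 7.12): bearing = atan2(7.83, 7.12) mod 360° = 47.74° ≈ 048°.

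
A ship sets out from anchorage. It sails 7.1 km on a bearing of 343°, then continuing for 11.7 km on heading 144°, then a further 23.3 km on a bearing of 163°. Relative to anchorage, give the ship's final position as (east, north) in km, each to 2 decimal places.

(11.61, -24.96)

Leg 1 (343°, 7.1 km): east 7.1 sin 343° = -2.08, north 7.1 cos 343° = 6.79
Leg 2 (144°, 11.7 km): east 11.7 sin 144° = 6.88, north 11.7 cos 144° = -9.47
Leg 3 (163°, 23.3 km): east 23.3 sin 163° = 6.81, north 23.3 cos 163° = -22.28
Summing: 11.61 km east, -24.96 km north → (11.61, -24.96).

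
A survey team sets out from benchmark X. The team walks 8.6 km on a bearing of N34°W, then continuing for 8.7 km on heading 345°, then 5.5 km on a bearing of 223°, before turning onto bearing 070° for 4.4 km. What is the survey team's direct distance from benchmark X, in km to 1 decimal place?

Leg 1 (N34°W, 8.6 km): east 8.6 sin 326° = -4.81, north 8.6 cos 326° = 7.13
Leg 2 (345°, 8.7 km): east 8.7 sin 345° = -2.25, north 8.7 cos 345° = 8.40
Leg 3 (223°, 5.5 km): east 5.5 sin 223° = -3.75, north 5.5 cos 223° = -4.02
Leg 4 (070°, 4.4 km): east 4.4 sin 70° = 4.13, north 4.4 cos 70° = 1.50
Net: -6.68 east, 13.02 north. Distance = √((-6.68)² + (13.02)²) = 14.629 km.

14.6 km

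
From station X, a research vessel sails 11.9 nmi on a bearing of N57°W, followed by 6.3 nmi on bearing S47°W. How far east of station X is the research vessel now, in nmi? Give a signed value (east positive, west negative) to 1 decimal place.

Leg 1 (N57°W, 11.9 nmi): east 11.9 sin 303° = -9.98, north 11.9 cos 303° = 6.48
Leg 2 (S47°W, 6.3 nmi): east 6.3 sin 227° = -4.61, north 6.3 cos 227° = -4.30
Net east component: -14.59 nmi.

-14.6 nmi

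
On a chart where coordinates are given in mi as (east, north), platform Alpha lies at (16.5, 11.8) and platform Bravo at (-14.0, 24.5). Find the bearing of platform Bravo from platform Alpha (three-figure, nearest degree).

293°

Δeast = -14.0 − 16.5 = -30.50; Δnorth = 24.5 − 11.8 = 12.70.
Bearing = atan2(Δeast, Δnorth) mod 360° = 292.61° ≈ 293°.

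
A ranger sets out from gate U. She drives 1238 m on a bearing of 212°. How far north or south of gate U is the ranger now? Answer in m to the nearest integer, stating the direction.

Leg 1 (212°, 1238 m): east 1238 sin 212° = -656.04, north 1238 cos 212° = -1049.88
Net north component: -1049.88 m.

1050 m south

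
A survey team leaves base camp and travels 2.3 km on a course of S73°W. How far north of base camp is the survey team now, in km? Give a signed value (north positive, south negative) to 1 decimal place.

-0.7 km

Leg 1 (S73°W, 2.3 km): east 2.3 sin 253° = -2.20, north 2.3 cos 253° = -0.67
Net north component: -0.67 km.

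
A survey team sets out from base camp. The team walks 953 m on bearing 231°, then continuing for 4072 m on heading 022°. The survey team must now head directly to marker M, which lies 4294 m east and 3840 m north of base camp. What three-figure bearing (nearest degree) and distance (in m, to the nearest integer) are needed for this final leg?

Leg 1 (231°, 953 m): east 953 sin 231° = -740.62, north 953 cos 231° = -599.74
Leg 2 (022°, 4072 m): east 4072 sin 22° = 1525.40, north 4072 cos 22° = 3775.49
Current position: (784.78, 3175.75). Target: (4294, 3840). Remaining: Δeast = 3509.22, Δnorth = 664.25.
Bearing = atan2(3509.22, 664.25) mod 360° = 79.28°; distance = √((3509.22)² + (664.25)²) = 3571.536 m.

079°, 3572 m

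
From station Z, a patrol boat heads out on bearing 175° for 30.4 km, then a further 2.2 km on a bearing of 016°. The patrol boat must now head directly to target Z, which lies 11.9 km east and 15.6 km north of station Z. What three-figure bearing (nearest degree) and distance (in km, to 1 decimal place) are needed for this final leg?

Leg 1 (175°, 30.4 km): east 30.4 sin 175° = 2.65, north 30.4 cos 175° = -30.28
Leg 2 (016°, 2.2 km): east 2.2 sin 16° = 0.61, north 2.2 cos 16° = 2.11
Current position: (3.26, -28.17). Target: (11.9, 15.6). Remaining: Δeast = 8.64, Δnorth = 43.77.
Bearing = atan2(8.64, 43.77) mod 360° = 11.17°; distance = √((8.64)² + (43.77)²) = 44.615 km.

011°, 44.6 km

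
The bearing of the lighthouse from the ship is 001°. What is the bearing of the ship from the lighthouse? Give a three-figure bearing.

181°

Back-bearing = 001° + 180° = 181°.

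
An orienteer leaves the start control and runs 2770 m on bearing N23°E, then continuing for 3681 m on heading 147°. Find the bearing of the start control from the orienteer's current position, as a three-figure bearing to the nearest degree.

280°

Leg 1 (N23°E, 2770 m): east 2770 sin 23° = 1082.33, north 2770 cos 23° = 2549.80
Leg 2 (147°, 3681 m): east 3681 sin 147° = 2004.82, north 3681 cos 147° = -3087.15
Net displacement: 3087.14 east, -537.35 north. Direction back to start is (-3087.14, 537.35): bearing = atan2(-3087.14, 537.35) mod 360° = 279.87° ≈ 280°.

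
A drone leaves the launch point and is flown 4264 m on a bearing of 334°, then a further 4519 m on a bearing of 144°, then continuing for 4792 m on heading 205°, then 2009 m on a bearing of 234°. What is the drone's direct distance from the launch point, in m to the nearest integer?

6066 m

Leg 1 (334°, 4264 m): east 4264 sin 334° = -1869.21, north 4264 cos 334° = 3832.46
Leg 2 (144°, 4519 m): east 4519 sin 144° = 2656.20, north 4519 cos 144° = -3655.95
Leg 3 (205°, 4792 m): east 4792 sin 205° = -2025.19, north 4792 cos 205° = -4343.03
Leg 4 (234°, 2009 m): east 2009 sin 234° = -1625.32, north 2009 cos 234° = -1180.86
Net: -2863.51 east, -5347.38 north. Distance = √((-2863.51)² + (-5347.38)²) = 6065.819 m.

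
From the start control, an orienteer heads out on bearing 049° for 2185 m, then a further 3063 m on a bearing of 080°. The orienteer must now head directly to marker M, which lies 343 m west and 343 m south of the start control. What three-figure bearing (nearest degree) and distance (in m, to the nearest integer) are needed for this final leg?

Leg 1 (049°, 2185 m): east 2185 sin 49° = 1649.04, north 2185 cos 49° = 1433.49
Leg 2 (080°, 3063 m): east 3063 sin 80° = 3016.47, north 3063 cos 80° = 531.88
Current position: (4665.51, 1965.37). Target: (-343, -343). Remaining: Δeast = -5008.51, Δnorth = -2308.37.
Bearing = atan2(-5008.51, -2308.37) mod 360° = 245.26°; distance = √((-5008.51)² + (-2308.37)²) = 5514.864 m.

245°, 5515 m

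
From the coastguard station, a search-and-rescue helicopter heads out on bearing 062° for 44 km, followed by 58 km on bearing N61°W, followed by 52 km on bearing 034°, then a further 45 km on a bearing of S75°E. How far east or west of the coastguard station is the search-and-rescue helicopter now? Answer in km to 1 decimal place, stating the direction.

Leg 1 (062°, 44 km): east 44 sin 62° = 38.85, north 44 cos 62° = 20.66
Leg 2 (N61°W, 58 km): east 58 sin 299° = -50.73, north 58 cos 299° = 28.12
Leg 3 (034°, 52 km): east 52 sin 34° = 29.08, north 52 cos 34° = 43.11
Leg 4 (S75°E, 45 km): east 45 sin 105° = 43.47, north 45 cos 105° = -11.65
Net east component: 60.67 km.

60.7 km east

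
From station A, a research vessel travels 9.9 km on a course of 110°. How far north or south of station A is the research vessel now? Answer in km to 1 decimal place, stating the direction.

Leg 1 (110°, 9.9 km): east 9.9 sin 110° = 9.30, north 9.9 cos 110° = -3.39
Net north component: -3.39 km.

3.4 km south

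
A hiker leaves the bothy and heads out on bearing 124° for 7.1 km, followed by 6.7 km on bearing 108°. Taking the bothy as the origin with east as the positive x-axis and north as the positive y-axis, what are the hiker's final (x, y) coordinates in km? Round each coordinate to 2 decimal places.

Leg 1 (124°, 7.1 km): east 7.1 sin 124° = 5.89, north 7.1 cos 124° = -3.97
Leg 2 (108°, 6.7 km): east 6.7 sin 108° = 6.37, north 6.7 cos 108° = -2.07
Summing: 12.26 km east, -6.04 km north → (12.26, -6.04).

(12.26, -6.04)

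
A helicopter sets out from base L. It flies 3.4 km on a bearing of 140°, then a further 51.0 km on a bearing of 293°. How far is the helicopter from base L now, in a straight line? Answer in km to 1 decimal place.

48.0 km

Leg 1 (140°, 3.4 km): east 3.4 sin 140° = 2.19, north 3.4 cos 140° = -2.60
Leg 2 (293°, 51.0 km): east 51.0 sin 293° = -46.95, north 51.0 cos 293° = 19.93
Net: -44.76 east, 17.32 north. Distance = √((-44.76)² + (17.32)²) = 47.995 km.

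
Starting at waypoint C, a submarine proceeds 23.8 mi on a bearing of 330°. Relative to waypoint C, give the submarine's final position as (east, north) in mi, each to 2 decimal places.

(-11.90, 20.61)

Leg 1 (330°, 23.8 mi): east 23.8 sin 330° = -11.90, north 23.8 cos 330° = 20.61
Summing: -11.90 mi east, 20.61 mi north → (-11.90, 20.61).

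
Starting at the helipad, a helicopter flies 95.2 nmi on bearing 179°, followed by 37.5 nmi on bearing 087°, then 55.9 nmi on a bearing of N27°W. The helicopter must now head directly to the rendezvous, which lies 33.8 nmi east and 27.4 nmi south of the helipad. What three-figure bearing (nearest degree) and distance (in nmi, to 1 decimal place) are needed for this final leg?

Leg 1 (179°, 95.2 nmi): east 95.2 sin 179° = 1.66, north 95.2 cos 179° = -95.19
Leg 2 (087°, 37.5 nmi): east 37.5 sin 87° = 37.45, north 37.5 cos 87° = 1.96
Leg 3 (N27°W, 55.9 nmi): east 55.9 sin 333° = -25.38, north 55.9 cos 333° = 49.81
Current position: (13.73, -43.42). Target: (33.8, -27.4). Remaining: Δeast = 20.07, Δnorth = 16.02.
Bearing = atan2(20.07, 16.02) mod 360° = 51.41°; distance = √((20.07)² + (16.02)²) = 25.675 nmi.

051°, 25.7 nmi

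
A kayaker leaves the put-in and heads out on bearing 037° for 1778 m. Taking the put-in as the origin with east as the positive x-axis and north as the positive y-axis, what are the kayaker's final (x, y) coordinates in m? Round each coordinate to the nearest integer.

(1070, 1420)

Leg 1 (037°, 1778 m): east 1778 sin 37° = 1070.03, north 1778 cos 37° = 1419.97
Summing: 1070.03 m east, 1419.97 m north → (1070, 1420).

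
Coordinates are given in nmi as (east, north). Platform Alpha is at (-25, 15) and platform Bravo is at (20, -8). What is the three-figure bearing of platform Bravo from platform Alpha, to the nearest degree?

Δeast = 20 − -25 = 45.00; Δnorth = -8 − 15 = -23.00.
Bearing = atan2(Δeast, Δnorth) mod 360° = 117.07° ≈ 117°.

117°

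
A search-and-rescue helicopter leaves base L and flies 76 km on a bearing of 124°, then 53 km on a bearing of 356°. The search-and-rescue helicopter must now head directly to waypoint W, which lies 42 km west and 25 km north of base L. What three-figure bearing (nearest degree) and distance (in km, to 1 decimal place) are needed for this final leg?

278°, 102.4 km

Leg 1 (124°, 76 km): east 76 sin 124° = 63.01, north 76 cos 124° = -42.50
Leg 2 (356°, 53 km): east 53 sin 356° = -3.70, north 53 cos 356° = 52.87
Current position: (59.31, 10.37). Target: (-42, 25). Remaining: Δeast = -101.31, Δnorth = 14.63.
Bearing = atan2(-101.31, 14.63) mod 360° = 278.22°; distance = √((-101.31)² + (14.63)²) = 102.360 km.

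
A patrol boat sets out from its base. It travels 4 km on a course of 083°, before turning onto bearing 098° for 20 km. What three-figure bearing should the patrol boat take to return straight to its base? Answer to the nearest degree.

276°

Leg 1 (083°, 4 km): east 4 sin 83° = 3.97, north 4 cos 83° = 0.49
Leg 2 (098°, 20 km): east 20 sin 98° = 19.81, north 20 cos 98° = -2.78
Net displacement: 23.78 east, -2.30 north. Direction back to start is (-23.78, 2.30): bearing = atan2(-23.78, 2.30) mod 360° = 275.52° ≈ 276°.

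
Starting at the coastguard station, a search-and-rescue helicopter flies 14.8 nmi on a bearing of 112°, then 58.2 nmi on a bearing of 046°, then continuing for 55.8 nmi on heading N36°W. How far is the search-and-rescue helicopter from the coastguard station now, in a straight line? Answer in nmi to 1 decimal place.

83.2 nmi

Leg 1 (112°, 14.8 nmi): east 14.8 sin 112° = 13.72, north 14.8 cos 112° = -5.54
Leg 2 (046°, 58.2 nmi): east 58.2 sin 46° = 41.87, north 58.2 cos 46° = 40.43
Leg 3 (N36°W, 55.8 nmi): east 55.8 sin 324° = -32.80, north 55.8 cos 324° = 45.14
Net: 22.79 east, 80.03 north. Distance = √((22.79)² + (80.03)²) = 83.210 nmi.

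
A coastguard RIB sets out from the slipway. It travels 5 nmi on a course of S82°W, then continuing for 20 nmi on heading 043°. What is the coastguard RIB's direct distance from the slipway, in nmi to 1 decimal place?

Leg 1 (S82°W, 5 nmi): east 5 sin 262° = -4.95, north 5 cos 262° = -0.70
Leg 2 (043°, 20 nmi): east 20 sin 43° = 13.64, north 20 cos 43° = 14.63
Net: 8.69 east, 13.93 north. Distance = √((8.69)² + (13.93)²) = 16.419 nmi.

16.4 nmi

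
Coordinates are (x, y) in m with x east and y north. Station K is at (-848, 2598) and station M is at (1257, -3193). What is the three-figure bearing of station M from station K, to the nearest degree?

Δeast = 1257 − -848 = 2105.00; Δnorth = -3193 − 2598 = -5791.00.
Bearing = atan2(Δeast, Δnorth) mod 360° = 160.02° ≈ 160°.

160°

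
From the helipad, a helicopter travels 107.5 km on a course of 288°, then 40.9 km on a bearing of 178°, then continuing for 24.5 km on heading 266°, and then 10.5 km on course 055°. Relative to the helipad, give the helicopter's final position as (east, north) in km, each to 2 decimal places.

Leg 1 (288°, 107.5 km): east 107.5 sin 288° = -102.24, north 107.5 cos 288° = 33.22
Leg 2 (178°, 40.9 km): east 40.9 sin 178° = 1.43, north 40.9 cos 178° = -40.88
Leg 3 (266°, 24.5 km): east 24.5 sin 266° = -24.44, north 24.5 cos 266° = -1.71
Leg 4 (055°, 10.5 km): east 10.5 sin 55° = 8.60, north 10.5 cos 55° = 6.02
Summing: -116.65 km east, -3.34 km north → (-116.65, -3.34).

(-116.65, -3.34)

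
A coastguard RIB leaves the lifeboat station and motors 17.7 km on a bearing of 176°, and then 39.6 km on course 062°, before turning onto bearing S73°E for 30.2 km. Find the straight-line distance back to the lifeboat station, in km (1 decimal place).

Leg 1 (176°, 17.7 km): east 17.7 sin 176° = 1.23, north 17.7 cos 176° = -17.66
Leg 2 (062°, 39.6 km): east 39.6 sin 62° = 34.96, north 39.6 cos 62° = 18.59
Leg 3 (S73°E, 30.2 km): east 30.2 sin 107° = 28.88, north 30.2 cos 107° = -8.83
Net: 65.08 east, -7.90 north. Distance = √((65.08)² + (-7.90)²) = 65.557 km.

65.6 km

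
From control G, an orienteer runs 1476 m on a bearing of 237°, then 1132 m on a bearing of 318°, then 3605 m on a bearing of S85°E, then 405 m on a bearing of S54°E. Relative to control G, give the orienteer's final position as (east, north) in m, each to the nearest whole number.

Leg 1 (237°, 1476 m): east 1476 sin 237° = -1237.88, north 1476 cos 237° = -803.89
Leg 2 (318°, 1132 m): east 1132 sin 318° = -757.46, north 1132 cos 318° = 841.24
Leg 3 (S85°E, 3605 m): east 3605 sin 95° = 3591.28, north 3605 cos 95° = -314.20
Leg 4 (S54°E, 405 m): east 405 sin 126° = 327.65, north 405 cos 126° = -238.05
Summing: 1923.60 m east, -514.90 m north → (1924, -515).

(1924, -515)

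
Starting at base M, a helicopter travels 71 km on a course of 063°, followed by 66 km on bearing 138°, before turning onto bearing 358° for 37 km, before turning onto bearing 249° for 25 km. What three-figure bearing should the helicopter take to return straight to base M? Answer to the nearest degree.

Leg 1 (063°, 71 km): east 71 sin 63° = 63.26, north 71 cos 63° = 32.23
Leg 2 (138°, 66 km): east 66 sin 138° = 44.16, north 66 cos 138° = -49.05
Leg 3 (358°, 37 km): east 37 sin 358° = -1.29, north 37 cos 358° = 36.98
Leg 4 (249°, 25 km): east 25 sin 249° = -23.34, north 25 cos 249° = -8.96
Net displacement: 82.79 east, 11.20 north. Direction back to start is (-82.79, -11.20): bearing = atan2(-82.79, -11.20) mod 360° = 262.29° ≈ 262°.

262°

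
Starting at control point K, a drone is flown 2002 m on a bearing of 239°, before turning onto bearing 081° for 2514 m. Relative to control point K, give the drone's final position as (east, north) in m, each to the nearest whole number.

Leg 1 (239°, 2002 m): east 2002 sin 239° = -1716.05, north 2002 cos 239° = -1031.11
Leg 2 (081°, 2514 m): east 2514 sin 81° = 2483.05, north 2514 cos 81° = 393.28
Summing: 767.00 m east, -637.83 m north → (767, -638).

(767, -638)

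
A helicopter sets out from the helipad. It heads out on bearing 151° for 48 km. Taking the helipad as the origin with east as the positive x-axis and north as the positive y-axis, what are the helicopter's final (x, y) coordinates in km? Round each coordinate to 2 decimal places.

Leg 1 (151°, 48 km): east 48 sin 151° = 23.27, north 48 cos 151° = -41.98
Summing: 23.27 km east, -41.98 km north → (23.27, -41.98).

(23.27, -41.98)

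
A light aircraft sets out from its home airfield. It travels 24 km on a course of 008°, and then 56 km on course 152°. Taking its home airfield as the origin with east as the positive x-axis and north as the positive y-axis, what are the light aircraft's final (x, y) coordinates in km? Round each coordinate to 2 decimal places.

(29.63, -25.68)

Leg 1 (008°, 24 km): east 24 sin 8° = 3.34, north 24 cos 8° = 23.77
Leg 2 (152°, 56 km): east 56 sin 152° = 26.29, north 56 cos 152° = -49.45
Summing: 29.63 km east, -25.68 km north → (29.63, -25.68).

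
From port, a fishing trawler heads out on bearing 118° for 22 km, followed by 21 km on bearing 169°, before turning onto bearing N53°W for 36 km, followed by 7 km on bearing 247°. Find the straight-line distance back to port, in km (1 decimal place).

Leg 1 (118°, 22 km): east 22 sin 118° = 19.42, north 22 cos 118° = -10.33
Leg 2 (169°, 21 km): east 21 sin 169° = 4.01, north 21 cos 169° = -20.61
Leg 3 (N53°W, 36 km): east 36 sin 307° = -28.75, north 36 cos 307° = 21.67
Leg 4 (247°, 7 km): east 7 sin 247° = -6.44, north 7 cos 247° = -2.74
Net: -11.76 east, -12.01 north. Distance = √((-11.76)² + (-12.01)²) = 16.812 km.

16.8 km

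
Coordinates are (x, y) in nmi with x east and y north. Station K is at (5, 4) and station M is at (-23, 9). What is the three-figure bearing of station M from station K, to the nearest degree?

280°

Δeast = -23 − 5 = -28.00; Δnorth = 9 − 4 = 5.00.
Bearing = atan2(Δeast, Δnorth) mod 360° = 280.12° ≈ 280°.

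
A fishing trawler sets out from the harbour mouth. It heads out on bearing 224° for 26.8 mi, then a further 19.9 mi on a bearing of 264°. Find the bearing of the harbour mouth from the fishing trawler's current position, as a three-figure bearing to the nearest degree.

061°

Leg 1 (224°, 26.8 mi): east 26.8 sin 224° = -18.62, north 26.8 cos 224° = -19.28
Leg 2 (264°, 19.9 mi): east 19.9 sin 264° = -19.79, north 19.9 cos 264° = -2.08
Net displacement: -38.41 east, -21.36 north. Direction back to start is (38.41, 21.36): bearing = atan2(38.41, 21.36) mod 360° = 60.92° ≈ 061°.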